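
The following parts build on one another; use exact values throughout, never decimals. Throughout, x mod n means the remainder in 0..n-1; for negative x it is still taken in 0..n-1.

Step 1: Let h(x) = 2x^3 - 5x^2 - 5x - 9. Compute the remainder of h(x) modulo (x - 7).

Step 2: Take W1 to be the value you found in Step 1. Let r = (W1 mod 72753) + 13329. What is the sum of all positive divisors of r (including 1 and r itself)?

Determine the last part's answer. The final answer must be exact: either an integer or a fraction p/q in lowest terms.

20592

Step 1: remainder = value at the root: 2*(7)^3 - 5*(7)^2 - 5*(7)^1 - 9 = (686) + (-245) + (-35) + (-9) = 397; answer 397
Step 2: W1 = 397; r = 13726; 13726 = 2 * 6863; sigma = (1 + 2) * (1 + 6863) = 3 * 6864 = 20592; answer 20592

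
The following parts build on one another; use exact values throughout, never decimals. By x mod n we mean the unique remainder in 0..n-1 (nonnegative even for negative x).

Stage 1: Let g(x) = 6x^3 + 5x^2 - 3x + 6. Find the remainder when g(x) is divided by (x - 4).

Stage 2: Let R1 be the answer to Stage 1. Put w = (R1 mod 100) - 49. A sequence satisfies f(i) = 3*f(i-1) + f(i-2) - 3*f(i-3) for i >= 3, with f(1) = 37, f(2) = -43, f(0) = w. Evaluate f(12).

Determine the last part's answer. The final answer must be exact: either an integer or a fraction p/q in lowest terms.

-3454351

Stage 1: remainder = value at the root: 6*(4)^3 + 5*(4)^2 - 3*(4)^1 + 6 = (384) + (80) + (-12) + (6) = 458; answer 458
Stage 2: R1 = 458; w = 9; f(3) = 3*(-43) + 1*(37) - 3*(9) = -119; iterating: f(3)=-119, f(4)=-511, f(5)=-1523, f(6)=-4723, f(7)=-14159, f(8)=-42631, f(9)=-127883, f(10)=-383803, f(11)=-1151399, f(12)=-3454351; answer -3454351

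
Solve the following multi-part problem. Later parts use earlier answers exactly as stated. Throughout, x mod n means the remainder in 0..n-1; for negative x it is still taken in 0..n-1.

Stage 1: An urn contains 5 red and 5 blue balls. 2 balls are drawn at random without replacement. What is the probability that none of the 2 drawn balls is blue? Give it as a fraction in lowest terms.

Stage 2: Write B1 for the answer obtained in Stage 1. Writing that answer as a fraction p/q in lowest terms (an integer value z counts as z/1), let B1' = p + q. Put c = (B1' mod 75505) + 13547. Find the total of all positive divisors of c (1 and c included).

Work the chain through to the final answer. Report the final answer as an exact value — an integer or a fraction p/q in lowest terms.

20340

Stage 1: total draws C(10,2) = 45; favorable C(5,2) = 10; P = 2/9; answer 2/9
Stage 2: B1 = 2/9; threaded value p + q = 11; c = 13558; 13558 = 2 * 6779; sigma = (1 + 2) * (1 + 6779) = 3 * 6780 = 20340; answer 20340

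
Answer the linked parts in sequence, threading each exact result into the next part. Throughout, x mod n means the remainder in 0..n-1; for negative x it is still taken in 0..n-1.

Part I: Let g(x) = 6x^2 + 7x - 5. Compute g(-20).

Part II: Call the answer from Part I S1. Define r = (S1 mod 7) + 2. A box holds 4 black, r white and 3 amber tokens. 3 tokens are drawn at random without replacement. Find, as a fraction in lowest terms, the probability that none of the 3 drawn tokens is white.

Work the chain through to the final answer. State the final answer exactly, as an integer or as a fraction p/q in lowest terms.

Part I: 6*(-20)^2 + 7*(-20)^1 - 5 = (2400) + (-140) + (-5) = 2255; answer 2255
Part II: S1 = 2255; r = 3; total draws C(10,3) = 120; favorable C(7,3) = 35; P = 7/24; answer 7/24

7/24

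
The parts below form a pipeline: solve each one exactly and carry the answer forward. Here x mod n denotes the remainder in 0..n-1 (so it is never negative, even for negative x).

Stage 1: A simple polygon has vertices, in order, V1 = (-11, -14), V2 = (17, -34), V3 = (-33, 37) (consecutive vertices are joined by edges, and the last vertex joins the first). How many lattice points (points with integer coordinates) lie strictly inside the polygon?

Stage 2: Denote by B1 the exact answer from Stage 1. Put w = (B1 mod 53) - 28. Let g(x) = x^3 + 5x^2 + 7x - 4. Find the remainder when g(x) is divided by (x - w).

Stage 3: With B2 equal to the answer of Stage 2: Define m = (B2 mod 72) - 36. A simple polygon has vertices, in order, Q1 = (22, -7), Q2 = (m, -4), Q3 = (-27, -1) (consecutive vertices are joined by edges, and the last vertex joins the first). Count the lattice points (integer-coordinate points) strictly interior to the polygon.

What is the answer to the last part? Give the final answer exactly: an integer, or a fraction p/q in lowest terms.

Stage 1: cross terms: (-11*-34 - 17*-14)=612, (17*37 - -33*-34)=-493, (-33*-14 - -11*37)=869; twice the area = |988| = 988; area = 494; boundary points = 4 + 1 + 1 = 6; strictly interior points = area - boundary/2 + 1 = 492; answer 492
Stage 2: B1 = 492; w = -13; remainder = value at the root: 1*(-13)^3 + 5*(-13)^2 + 7*(-13)^1 - 4 = (-2197) + (845) + (-91) + (-4) = -1447; answer -1447
Stage 3: B2 = -1447; m = 29; cross terms: (22*-4 - 29*-7)=115, (29*-1 - -27*-4)=-137, (-27*-7 - 22*-1)=211; twice the area = |189| = 189; area = 189/2; boundary points = 1 + 1 + 1 = 3; strictly interior points = area - boundary/2 + 1 = 94; answer 94

94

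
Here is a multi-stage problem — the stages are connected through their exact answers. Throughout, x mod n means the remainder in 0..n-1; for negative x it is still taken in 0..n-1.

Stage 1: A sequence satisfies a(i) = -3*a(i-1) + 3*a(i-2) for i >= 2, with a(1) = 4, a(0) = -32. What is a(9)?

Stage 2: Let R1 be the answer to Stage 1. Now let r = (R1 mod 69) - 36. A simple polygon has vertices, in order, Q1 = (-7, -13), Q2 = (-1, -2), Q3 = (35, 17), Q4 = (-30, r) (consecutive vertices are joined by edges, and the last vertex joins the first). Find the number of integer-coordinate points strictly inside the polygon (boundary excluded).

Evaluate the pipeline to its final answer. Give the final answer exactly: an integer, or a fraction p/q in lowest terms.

161

Stage 1: a(2) = -3*(4) + 3*(-32) = -108; iterating: a(2)=-108, a(3)=336, a(4)=-1332, a(5)=5004, a(6)=-19008, a(7)=72036, a(8)=-273132, a(9)=1035504; answer 1035504
Stage 2: R1 = 1035504; r = -15; cross terms: (-7*-2 - -1*-13)=1, (-1*17 - 35*-2)=53, (35*-15 - -30*17)=-15, (-30*-13 - -7*-15)=285; twice the area = |324| = 324; area = 162; boundary points = 1 + 1 + 1 + 1 = 4; strictly interior points = area - boundary/2 + 1 = 161; answer 161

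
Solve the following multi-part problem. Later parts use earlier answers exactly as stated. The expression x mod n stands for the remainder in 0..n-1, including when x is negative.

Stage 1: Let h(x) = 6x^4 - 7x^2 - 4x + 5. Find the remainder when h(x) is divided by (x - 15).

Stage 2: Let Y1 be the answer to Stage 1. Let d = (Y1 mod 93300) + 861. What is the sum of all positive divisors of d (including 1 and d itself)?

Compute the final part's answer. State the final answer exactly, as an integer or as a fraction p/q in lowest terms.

Stage 1: remainder = value at the root: 6*(15)^4 - 7*(15)^2 - 4*(15)^1 + 5 = (303750) + (-1575) + (-60) + (5) = 302120; answer 302120
Stage 2: Y1 = 302120; d = 23081; 23081 is prime, so its only divisors are 1 and 23081; sigma = 1 + 23081 = 23082; answer 23082

23082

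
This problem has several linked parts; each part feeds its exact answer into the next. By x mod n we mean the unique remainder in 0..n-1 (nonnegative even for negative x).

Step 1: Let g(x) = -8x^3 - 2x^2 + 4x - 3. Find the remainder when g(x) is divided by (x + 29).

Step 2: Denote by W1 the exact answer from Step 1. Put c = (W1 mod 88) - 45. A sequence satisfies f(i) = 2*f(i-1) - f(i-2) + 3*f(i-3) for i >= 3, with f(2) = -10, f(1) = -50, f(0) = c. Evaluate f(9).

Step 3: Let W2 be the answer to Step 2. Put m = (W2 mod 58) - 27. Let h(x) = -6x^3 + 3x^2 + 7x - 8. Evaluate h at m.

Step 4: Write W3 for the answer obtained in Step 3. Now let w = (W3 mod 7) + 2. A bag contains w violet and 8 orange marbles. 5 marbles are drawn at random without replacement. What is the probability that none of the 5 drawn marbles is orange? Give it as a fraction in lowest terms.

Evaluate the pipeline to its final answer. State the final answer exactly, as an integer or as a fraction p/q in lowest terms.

Step 1: remainder = value at the root: -8*(-29)^3 - 2*(-29)^2 + 4*(-29)^1 - 3 = (195112) + (-1682) + (-116) + (-3) = 193311; answer 193311
Step 2: W1 = 193311; c = 18; f(3) = 2*(-10) - 1*(-50) + 3*(18) = 84; iterating: f(3)=84, f(4)=28, f(5)=-58, f(6)=108, f(7)=358, f(8)=434, f(9)=834; answer 834
Step 3: W2 = 834; m = -5; -6*(-5)^3 + 3*(-5)^2 + 7*(-5)^1 - 8 = (750) + (75) + (-35) + (-8) = 782; answer 782
Step 4: W3 = 782; w = 7; total draws C(15,5) = 3003; favorable C(7,5) = 21; P = 1/143; answer 1/143

1/143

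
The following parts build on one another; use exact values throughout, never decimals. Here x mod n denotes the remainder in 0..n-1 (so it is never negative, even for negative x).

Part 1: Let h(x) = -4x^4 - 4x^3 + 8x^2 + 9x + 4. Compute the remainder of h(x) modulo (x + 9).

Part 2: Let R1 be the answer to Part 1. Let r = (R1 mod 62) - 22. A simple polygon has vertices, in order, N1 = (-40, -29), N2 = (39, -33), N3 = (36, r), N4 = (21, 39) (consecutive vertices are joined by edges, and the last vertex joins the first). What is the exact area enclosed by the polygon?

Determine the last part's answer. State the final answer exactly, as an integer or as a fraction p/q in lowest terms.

3330

Part 1: remainder = value at the root: -4*(-9)^4 - 4*(-9)^3 + 8*(-9)^2 + 9*(-9)^1 + 4 = (-26244) + (2916) + (648) + (-81) + (4) = -22757; answer -22757
Part 2: R1 = -22757; r = 37; cross terms: (-40*-33 - 39*-29)=2451, (39*37 - 36*-33)=2631, (36*39 - 21*37)=627, (21*-29 - -40*39)=951; twice the area = |6660| = 6660; area = 3330; answer 3330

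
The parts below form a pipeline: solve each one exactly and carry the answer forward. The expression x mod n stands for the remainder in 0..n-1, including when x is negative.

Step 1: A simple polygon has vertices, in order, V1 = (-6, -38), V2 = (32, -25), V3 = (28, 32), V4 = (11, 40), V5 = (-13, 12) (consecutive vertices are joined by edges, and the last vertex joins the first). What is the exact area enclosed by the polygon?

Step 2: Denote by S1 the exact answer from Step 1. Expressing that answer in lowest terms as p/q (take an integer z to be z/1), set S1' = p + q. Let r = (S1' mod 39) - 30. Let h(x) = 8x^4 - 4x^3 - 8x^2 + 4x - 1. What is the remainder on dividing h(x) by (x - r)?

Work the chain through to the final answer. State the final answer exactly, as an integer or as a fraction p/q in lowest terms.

3720599

Step 1: cross terms: (-6*-25 - 32*-38)=1366, (32*32 - 28*-25)=1724, (28*40 - 11*32)=768, (11*12 - -13*40)=652, (-13*-38 - -6*12)=566; twice the area = |5076| = 5076; area = 2538; answer 2538
Step 2: S1 = 2538; threaded value p + q = 2539; r = -26; remainder = value at the root: 8*(-26)^4 - 4*(-26)^3 - 8*(-26)^2 + 4*(-26)^1 - 1 = (3655808) + (70304) + (-5408) + (-104) + (-1) = 3720599; answer 3720599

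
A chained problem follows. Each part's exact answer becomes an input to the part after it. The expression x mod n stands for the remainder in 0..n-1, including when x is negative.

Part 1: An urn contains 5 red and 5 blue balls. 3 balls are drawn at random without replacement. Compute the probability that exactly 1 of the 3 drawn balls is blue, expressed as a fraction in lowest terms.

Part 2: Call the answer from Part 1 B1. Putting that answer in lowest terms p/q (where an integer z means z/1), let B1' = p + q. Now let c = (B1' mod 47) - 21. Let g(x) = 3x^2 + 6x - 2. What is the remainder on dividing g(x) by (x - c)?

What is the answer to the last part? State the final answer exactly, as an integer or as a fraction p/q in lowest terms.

Part 1: total draws C(10,3) = 120; favorable C(5,1)*C(5,2) = 50; P = 5/12; answer 5/12
Part 2: B1 = 5/12; threaded value p + q = 17; c = -4; remainder = value at the root: 3*(-4)^2 + 6*(-4)^1 - 2 = (48) + (-24) + (-2) = 22; answer 22

22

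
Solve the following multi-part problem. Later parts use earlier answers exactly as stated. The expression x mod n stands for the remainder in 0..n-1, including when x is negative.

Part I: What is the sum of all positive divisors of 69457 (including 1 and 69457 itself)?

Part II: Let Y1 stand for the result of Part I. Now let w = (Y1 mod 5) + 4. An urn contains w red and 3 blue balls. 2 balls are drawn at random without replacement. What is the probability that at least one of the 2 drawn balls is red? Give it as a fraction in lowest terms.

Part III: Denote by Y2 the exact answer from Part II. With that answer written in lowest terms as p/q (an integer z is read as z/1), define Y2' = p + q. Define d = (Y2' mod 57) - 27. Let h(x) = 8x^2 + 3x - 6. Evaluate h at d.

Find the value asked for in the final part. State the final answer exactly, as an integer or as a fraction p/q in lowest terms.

32

Part I: 69457 is prime, so its only divisors are 1 and 69457; sigma = 1 + 69457 = 69458; answer 69458
Part II: Y1 = 69458; w = 7; total draws C(10,2) = 45; complement C(3,2) = 3; favorable 45 - 3 = 42; P = 14/15; answer 14/15
Part III: Y2 = 14/15; threaded value p + q = 29; d = 2; 8*(2)^2 + 3*(2)^1 - 6 = (32) + (6) + (-6) = 32; answer 32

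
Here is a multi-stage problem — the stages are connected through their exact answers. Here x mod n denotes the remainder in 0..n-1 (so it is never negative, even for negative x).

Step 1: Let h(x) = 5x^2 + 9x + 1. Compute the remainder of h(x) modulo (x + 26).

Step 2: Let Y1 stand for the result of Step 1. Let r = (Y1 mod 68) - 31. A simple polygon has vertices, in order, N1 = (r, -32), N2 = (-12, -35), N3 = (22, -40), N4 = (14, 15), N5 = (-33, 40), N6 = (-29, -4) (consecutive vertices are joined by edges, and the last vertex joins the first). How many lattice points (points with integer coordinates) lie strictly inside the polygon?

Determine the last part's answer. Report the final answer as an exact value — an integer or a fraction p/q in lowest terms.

2697

Step 1: remainder = value at the root: 5*(-26)^2 + 9*(-26)^1 + 1 = (3380) + (-234) + (1) = 3147; answer 3147
Step 2: Y1 = 3147; r = -12; cross terms: (-12*-35 - -12*-32)=36, (-12*-40 - 22*-35)=1250, (22*15 - 14*-40)=890, (14*40 - -33*15)=1055, (-33*-4 - -29*40)=1292, (-29*-32 - -12*-4)=880; twice the area = |5403| = 5403; area = 5403/2; boundary points = 3 + 1 + 1 + 1 + 4 + 1 = 11; strictly interior points = area - boundary/2 + 1 = 2697; answer 2697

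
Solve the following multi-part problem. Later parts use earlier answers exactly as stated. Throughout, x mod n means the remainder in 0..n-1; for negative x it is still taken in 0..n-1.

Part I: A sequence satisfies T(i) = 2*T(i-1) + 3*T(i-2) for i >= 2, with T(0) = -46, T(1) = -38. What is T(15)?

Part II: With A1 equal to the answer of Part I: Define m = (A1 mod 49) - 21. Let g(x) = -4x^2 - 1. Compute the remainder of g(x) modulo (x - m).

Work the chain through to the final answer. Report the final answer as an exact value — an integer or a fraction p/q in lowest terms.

Part I: T(2) = 2*(-38) + 3*(-46) = -214; iterating: T(2)=-214, T(3)=-542, T(4)=-1726, T(5)=-5078, T(6)=-15334, T(7)=-45902, T(8)=-137806, T(9)=-413318, T(10)=-1240054, T(11)=-3720062, T(12)=-11160286, T(13)=-33480758, T(14)=-100442374, T(15)=-301327022; answer -301327022
Part II: A1 = -301327022; m = 25; remainder = value at the root: -4*(25)^2 - 1 = (-2500) + (-1) = -2501; answer -2501

-2501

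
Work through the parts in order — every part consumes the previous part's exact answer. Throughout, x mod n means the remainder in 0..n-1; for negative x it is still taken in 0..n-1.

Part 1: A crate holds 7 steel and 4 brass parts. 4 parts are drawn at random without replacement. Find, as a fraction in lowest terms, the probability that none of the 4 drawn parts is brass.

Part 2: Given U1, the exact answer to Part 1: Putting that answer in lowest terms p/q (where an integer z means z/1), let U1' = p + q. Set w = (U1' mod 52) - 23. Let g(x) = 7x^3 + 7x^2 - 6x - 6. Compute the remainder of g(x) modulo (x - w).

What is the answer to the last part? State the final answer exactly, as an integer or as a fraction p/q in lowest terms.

-22

Part 1: total draws C(11,4) = 330; favorable C(7,4) = 35; P = 7/66; answer 7/66
Part 2: U1 = 7/66; threaded value p + q = 73; w = -2; remainder = value at the root: 7*(-2)^3 + 7*(-2)^2 - 6*(-2)^1 - 6 = (-56) + (28) + (12) + (-6) = -22; answer -22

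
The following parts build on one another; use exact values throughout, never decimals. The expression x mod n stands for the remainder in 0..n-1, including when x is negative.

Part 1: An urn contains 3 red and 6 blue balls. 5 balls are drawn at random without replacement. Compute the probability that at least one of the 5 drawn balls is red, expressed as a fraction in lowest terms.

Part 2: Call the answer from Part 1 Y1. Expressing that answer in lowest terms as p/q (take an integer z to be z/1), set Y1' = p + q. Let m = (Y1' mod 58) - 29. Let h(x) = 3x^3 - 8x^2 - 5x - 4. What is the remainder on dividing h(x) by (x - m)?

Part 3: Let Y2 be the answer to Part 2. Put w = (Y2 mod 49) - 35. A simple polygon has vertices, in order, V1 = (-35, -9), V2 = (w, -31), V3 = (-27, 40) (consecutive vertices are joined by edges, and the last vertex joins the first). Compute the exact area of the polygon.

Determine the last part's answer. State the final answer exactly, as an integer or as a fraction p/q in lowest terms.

1264

Part 1: total draws C(9,5) = 126; complement C(6,5) = 6; favorable 126 - 6 = 120; P = 20/21; answer 20/21
Part 2: Y1 = 20/21; threaded value p + q = 41; m = 12; remainder = value at the root: 3*(12)^3 - 8*(12)^2 - 5*(12)^1 - 4 = (5184) + (-1152) + (-60) + (-4) = 3968; answer 3968
Part 3: Y2 = 3968; w = 13; cross terms: (-35*-31 - 13*-9)=1202, (13*40 - -27*-31)=-317, (-27*-9 - -35*40)=1643; twice the area = |2528| = 2528; area = 1264; answer 1264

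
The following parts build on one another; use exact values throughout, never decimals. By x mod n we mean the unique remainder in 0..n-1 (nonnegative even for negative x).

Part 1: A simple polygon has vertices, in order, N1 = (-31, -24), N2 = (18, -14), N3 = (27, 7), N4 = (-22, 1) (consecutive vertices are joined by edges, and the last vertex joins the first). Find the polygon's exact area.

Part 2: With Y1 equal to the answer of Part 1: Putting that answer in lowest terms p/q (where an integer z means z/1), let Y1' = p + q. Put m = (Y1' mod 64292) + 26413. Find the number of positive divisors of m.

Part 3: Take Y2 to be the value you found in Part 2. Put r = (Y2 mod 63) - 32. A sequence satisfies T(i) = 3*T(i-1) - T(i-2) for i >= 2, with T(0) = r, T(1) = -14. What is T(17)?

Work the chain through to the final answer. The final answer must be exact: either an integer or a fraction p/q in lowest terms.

-18847766

Part 1: cross terms: (-31*-14 - 18*-24)=866, (18*7 - 27*-14)=504, (27*1 - -22*7)=181, (-22*-24 - -31*1)=559; twice the area = |2110| = 2110; area = 1055; answer 1055
Part 2: Y1 = 1055; threaded value p + q = 1056; m = 27469; 27469 = 13 * 2113; number of divisors = (1+1) * (1+1) = 4; answer 4
Part 3: Y2 = 4; r = -28; T(2) = 3*(-14) - 1*(-28) = -14; iterating: T(2)=-14, T(3)=-28, T(4)=-70, T(5)=-182, T(6)=-476, T(7)=-1246, T(8)=-3262, T(9)=-8540, T(10)=-22358, T(11)=-58534, T(12)=-153244, T(13)=-401198, T(14)=-1050350, T(15)=-2749852, T(16)=-7199206, T(17)=-18847766; answer -18847766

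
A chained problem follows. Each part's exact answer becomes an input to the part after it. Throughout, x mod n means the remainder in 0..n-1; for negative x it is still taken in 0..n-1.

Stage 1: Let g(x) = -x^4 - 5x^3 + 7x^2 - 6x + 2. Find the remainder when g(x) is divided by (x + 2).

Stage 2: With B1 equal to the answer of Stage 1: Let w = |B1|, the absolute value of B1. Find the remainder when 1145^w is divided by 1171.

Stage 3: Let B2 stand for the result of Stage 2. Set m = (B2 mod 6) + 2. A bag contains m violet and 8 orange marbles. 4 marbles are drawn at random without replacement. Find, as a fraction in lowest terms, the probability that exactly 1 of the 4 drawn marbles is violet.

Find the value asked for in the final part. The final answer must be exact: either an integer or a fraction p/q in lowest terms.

8/15

Stage 1: remainder = value at the root: -1*(-2)^4 - 5*(-2)^3 + 7*(-2)^2 - 6*(-2)^1 + 2 = (-16) + (40) + (28) + (12) + (2) = 66; answer 66
Stage 2: B1 = 66; w = 66; squarings mod 1171: 1145^1=1145, 1145^2=676, 1145^4=286, 1145^8=997, 1145^16=1001, 1145^32=796, 1145^64=105; 1145^66 = 1145^2 * 1145^64 = 720 (mod 1171); answer 720
Stage 3: B2 = 720; m = 2; total draws C(10,4) = 210; favorable C(2,1)*C(8,3) = 112; P = 8/15; answer 8/15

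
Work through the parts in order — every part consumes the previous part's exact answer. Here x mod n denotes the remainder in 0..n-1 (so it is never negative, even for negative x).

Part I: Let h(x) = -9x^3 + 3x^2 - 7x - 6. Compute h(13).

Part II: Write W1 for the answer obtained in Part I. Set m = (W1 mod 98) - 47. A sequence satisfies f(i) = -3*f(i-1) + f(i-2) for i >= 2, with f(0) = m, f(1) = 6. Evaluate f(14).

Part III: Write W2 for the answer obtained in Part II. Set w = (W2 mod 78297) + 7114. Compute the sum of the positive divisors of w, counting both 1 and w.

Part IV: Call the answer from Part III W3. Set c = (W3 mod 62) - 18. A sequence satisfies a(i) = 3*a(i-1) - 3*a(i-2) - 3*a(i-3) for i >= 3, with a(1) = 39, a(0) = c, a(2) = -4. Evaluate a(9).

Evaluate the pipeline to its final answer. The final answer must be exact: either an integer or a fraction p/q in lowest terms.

Part I: -9*(13)^3 + 3*(13)^2 - 7*(13)^1 - 6 = (-19773) + (507) + (-91) + (-6) = -19363; answer -19363
Part II: W1 = -19363; m = -6; f(2) = -3*(6) + 1*(-6) = -24; iterating: f(2)=-24, f(3)=78, f(4)=-258, f(5)=852, f(6)=-2814, f(7)=9294, f(8)=-30696, f(9)=101382, f(10)=-334842, f(11)=1105908, f(12)=-3652566, f(13)=12063606, f(14)=-39843384; answer -39843384
Part III: W2 = -39843384; w = 16903; 16903 is prime, so its only divisors are 1 and 16903; sigma = 1 + 16903 = 16904; answer 16904
Part IV: W3 = 16904; c = 22; a(3) = 3*(-4) - 3*(39) - 3*(22) = -195; iterating: a(3)=-195, a(4)=-690, a(5)=-1473, a(6)=-1764, a(7)=1197, a(8)=13302, a(9)=41607; answer 41607

41607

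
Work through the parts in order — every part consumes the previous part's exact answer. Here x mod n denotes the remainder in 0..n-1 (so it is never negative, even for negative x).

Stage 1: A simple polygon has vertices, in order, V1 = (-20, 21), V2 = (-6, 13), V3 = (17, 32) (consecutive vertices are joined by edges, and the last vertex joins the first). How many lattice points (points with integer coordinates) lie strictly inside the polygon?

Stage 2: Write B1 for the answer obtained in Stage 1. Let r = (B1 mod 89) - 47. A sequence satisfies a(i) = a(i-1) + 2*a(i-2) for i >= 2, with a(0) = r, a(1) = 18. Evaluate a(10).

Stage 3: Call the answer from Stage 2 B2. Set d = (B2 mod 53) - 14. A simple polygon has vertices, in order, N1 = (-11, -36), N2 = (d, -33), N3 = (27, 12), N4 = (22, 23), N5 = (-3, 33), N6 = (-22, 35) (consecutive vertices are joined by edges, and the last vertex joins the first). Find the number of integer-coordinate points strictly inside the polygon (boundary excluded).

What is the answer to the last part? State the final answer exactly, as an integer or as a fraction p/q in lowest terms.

Stage 1: cross terms: (-20*13 - -6*21)=-134, (-6*32 - 17*13)=-413, (17*21 - -20*32)=997; twice the area = |450| = 450; area = 225; boundary points = 2 + 1 + 1 = 4; strictly interior points = area - boundary/2 + 1 = 224; answer 224
Stage 2: B1 = 224; r = -1; a(2) = 1*(18) + 2*(-1) = 16; iterating: a(2)=16, a(3)=52, a(4)=84, a(5)=188, a(6)=356, a(7)=732, a(8)=1444, a(9)=2908, a(10)=5796; answer 5796
Stage 3: B2 = 5796; d = 5; cross terms: (-11*-33 - 5*-36)=543, (5*12 - 27*-33)=951, (27*23 - 22*12)=357, (22*33 - -3*23)=795, (-3*35 - -22*33)=621, (-22*-36 - -11*35)=1177; twice the area = |4444| = 4444; area = 2222; boundary points = 1 + 1 + 1 + 5 + 1 + 1 = 10; strictly interior points = area - boundary/2 + 1 = 2218; answer 2218

2218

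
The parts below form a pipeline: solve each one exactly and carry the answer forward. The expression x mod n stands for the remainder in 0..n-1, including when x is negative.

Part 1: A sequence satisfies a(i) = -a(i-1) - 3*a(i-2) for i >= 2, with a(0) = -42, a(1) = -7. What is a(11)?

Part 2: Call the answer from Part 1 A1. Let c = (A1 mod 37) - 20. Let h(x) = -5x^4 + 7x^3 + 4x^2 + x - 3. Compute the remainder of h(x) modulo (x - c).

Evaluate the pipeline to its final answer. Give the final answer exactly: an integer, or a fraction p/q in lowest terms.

4

Part 1: a(2) = -1*(-7) - 3*(-42) = 133; iterating: a(2)=133, a(3)=-112, a(4)=-287, a(5)=623, a(6)=238, a(7)=-2107, a(8)=1393, a(9)=4928, a(10)=-9107, a(11)=-5677; answer -5677
Part 2: A1 = -5677; c = 1; remainder = value at the root: -5*(1)^4 + 7*(1)^3 + 4*(1)^2 + 1*(1)^1 - 3 = (-5) + (7) + (4) + (1) + (-3) = 4; answer 4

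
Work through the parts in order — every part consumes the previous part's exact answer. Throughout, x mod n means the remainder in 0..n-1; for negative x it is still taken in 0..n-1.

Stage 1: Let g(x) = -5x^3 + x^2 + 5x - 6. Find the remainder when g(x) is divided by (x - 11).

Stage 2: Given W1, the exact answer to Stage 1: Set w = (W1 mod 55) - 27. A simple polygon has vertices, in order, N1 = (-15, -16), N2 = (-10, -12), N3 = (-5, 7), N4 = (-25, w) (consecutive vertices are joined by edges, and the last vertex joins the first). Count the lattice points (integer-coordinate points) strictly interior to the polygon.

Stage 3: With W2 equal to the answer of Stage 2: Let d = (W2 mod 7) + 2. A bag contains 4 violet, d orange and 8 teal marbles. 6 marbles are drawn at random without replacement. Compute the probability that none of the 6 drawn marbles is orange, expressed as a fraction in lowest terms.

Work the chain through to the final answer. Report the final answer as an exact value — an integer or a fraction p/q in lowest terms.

3/26

Stage 1: remainder = value at the root: -5*(11)^3 + 1*(11)^2 + 5*(11)^1 - 6 = (-6655) + (121) + (55) + (-6) = -6485; answer -6485
Stage 2: W1 = -6485; w = -22; cross terms: (-15*-12 - -10*-16)=20, (-10*7 - -5*-12)=-130, (-5*-22 - -25*7)=285, (-25*-16 - -15*-22)=70; twice the area = |245| = 245; area = 245/2; boundary points = 1 + 1 + 1 + 2 = 5; strictly interior points = area - boundary/2 + 1 = 121; answer 121
Stage 3: W2 = 121; d = 4; total draws C(16,6) = 8008; favorable C(12,6) = 924; P = 3/26; answer 3/26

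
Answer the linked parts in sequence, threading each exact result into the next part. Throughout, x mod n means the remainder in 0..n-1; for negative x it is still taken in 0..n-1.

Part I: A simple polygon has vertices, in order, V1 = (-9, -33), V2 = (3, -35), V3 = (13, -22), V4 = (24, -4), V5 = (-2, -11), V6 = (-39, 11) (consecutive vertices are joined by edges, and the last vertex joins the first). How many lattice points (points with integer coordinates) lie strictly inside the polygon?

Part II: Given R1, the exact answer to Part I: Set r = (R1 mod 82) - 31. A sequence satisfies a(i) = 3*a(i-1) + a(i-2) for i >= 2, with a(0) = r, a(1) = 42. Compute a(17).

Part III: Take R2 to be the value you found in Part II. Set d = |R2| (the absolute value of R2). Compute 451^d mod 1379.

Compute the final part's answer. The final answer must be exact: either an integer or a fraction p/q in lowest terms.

Part I: cross terms: (-9*-35 - 3*-33)=414, (3*-22 - 13*-35)=389, (13*-4 - 24*-22)=476, (24*-11 - -2*-4)=-272, (-2*11 - -39*-11)=-451, (-39*-33 - -9*11)=1386; twice the area = |1942| = 1942; area = 971; boundary points = 2 + 1 + 1 + 1 + 1 + 2 = 8; strictly interior points = area - boundary/2 + 1 = 968; answer 968
Part II: R1 = 968; r = 35; a(2) = 3*(42) + 1*(35) = 161; iterating: a(2)=161, a(3)=525, a(4)=1736, a(5)=5733, a(6)=18935, a(7)=62538, a(8)=206549, a(9)=682185, a(10)=2253104, a(11)=7441497, a(12)=24577595, a(13)=81174282, a(14)=268100441, a(15)=885475605, a(16)=2924527256, a(17)=9659057373; answer 9659057373
Part III: R2 = 9659057373; d = 9659057373; squarings mod 1379: 451^1=451, 451^2=688, 451^4=347, 451^8=436, 451^16=1173, 451^32=1066, 451^64=60, 451^128=842, 451^256=158, 451^512=142, 451^1024=858, 451^2048=1157, 451^4096=1019, 451^8192=1353, 451^16384=676, 451^32768=527, 451^65536=550, 451^131072=499, 451^262144=781, 451^524288=443, 451^1048576=431, 451^2097152=975, 451^4194304=494, 451^8388608=1332, 451^16777216=830, 451^33554432=779, 451^67108864=81, 451^134217728=1045, 451^268435456=1236, 451^536870912=1143, 451^1073741824=536, 451^2147483648=464, 451^4294967296=172, 451^8589934592=625; 451^9659057373 = 451^1 * 451^4 * 451^8 * 451^16 * 451^64 * 451^128 * 451^1024 * 451^32768 * 451^65536 * 451^524288 * 451^1048576 * 451^2097152 * 451^8388608 * 451^16777216 * 451^33554432 * 451^67108864 * 451^134217728 * 451^268435456 * 451^536870912 * 451^8589934592 = 916 (mod 1379); answer 916

916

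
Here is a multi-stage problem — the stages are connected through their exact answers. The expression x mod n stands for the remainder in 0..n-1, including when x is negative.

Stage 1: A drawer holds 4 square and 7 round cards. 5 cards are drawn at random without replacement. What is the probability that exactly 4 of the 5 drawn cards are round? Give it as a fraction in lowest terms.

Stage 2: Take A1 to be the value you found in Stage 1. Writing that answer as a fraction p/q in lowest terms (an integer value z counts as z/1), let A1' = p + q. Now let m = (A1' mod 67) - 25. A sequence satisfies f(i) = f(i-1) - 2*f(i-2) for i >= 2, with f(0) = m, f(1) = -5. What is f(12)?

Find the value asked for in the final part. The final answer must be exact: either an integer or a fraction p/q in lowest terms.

-1053

Stage 1: total draws C(11,5) = 462; favorable C(7,4)*C(4,1) = 140; P = 10/33; answer 10/33
Stage 2: A1 = 10/33; threaded value p + q = 43; m = 18; f(2) = 1*(-5) - 2*(18) = -41; iterating: f(2)=-41, f(3)=-31, f(4)=51, f(5)=113, f(6)=11, f(7)=-215, f(8)=-237, f(9)=193, f(10)=667, f(11)=281, f(12)=-1053; answer -1053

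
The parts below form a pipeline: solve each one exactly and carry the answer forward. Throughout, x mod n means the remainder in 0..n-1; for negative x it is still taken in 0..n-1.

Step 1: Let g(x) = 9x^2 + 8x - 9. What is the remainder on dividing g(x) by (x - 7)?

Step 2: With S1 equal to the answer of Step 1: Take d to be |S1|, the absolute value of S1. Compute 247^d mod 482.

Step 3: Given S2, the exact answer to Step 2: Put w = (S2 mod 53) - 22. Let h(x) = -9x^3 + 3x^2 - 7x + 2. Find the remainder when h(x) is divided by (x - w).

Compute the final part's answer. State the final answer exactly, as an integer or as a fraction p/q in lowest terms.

-15202

Step 1: remainder = value at the root: 9*(7)^2 + 8*(7)^1 - 9 = (441) + (56) + (-9) = 488; answer 488
Step 2: S1 = 488; d = 488; squarings mod 482: 247^1=247, 247^2=277, 247^4=91, 247^8=87, 247^16=339, 247^32=205, 247^64=91, 247^128=87, 247^256=339; 247^488 = 247^8 * 247^32 * 247^64 * 247^128 * 247^256 = 87 (mod 482); answer 87
Step 3: S2 = 87; w = 12; remainder = value at the root: -9*(12)^3 + 3*(12)^2 - 7*(12)^1 + 2 = (-15552) + (432) + (-84) + (2) = -15202; answer -15202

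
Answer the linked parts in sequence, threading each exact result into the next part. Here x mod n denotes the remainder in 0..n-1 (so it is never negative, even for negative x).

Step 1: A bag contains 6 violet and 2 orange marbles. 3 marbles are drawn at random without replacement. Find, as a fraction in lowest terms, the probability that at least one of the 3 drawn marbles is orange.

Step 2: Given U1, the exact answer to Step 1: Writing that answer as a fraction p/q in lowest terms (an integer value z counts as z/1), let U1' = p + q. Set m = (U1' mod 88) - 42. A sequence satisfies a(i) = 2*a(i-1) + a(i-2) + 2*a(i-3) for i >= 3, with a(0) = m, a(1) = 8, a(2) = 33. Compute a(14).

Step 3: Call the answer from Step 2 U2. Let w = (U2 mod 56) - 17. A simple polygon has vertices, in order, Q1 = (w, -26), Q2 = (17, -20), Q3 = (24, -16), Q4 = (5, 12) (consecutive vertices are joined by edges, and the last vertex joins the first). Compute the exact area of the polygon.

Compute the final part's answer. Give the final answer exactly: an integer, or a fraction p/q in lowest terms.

Step 1: total draws C(8,3) = 56; complement C(6,3) = 20; favorable 56 - 20 = 36; P = 9/14; answer 9/14
Step 2: U1 = 9/14; threaded value p + q = 23; m = -19; a(3) = 2*(33) + 1*(8) + 2*(-19) = 36; iterating: a(3)=36, a(4)=121, a(5)=344, a(6)=881, a(7)=2348, a(8)=6265, a(9)=16640, a(10)=44241, a(11)=117652, a(12)=312825, a(13)=831784, a(14)=2211697; answer 2211697
Step 3: U2 = 2211697; w = 16; cross terms: (16*-20 - 17*-26)=122, (17*-16 - 24*-20)=208, (24*12 - 5*-16)=368, (5*-26 - 16*12)=-322; twice the area = |376| = 376; area = 188; answer 188

188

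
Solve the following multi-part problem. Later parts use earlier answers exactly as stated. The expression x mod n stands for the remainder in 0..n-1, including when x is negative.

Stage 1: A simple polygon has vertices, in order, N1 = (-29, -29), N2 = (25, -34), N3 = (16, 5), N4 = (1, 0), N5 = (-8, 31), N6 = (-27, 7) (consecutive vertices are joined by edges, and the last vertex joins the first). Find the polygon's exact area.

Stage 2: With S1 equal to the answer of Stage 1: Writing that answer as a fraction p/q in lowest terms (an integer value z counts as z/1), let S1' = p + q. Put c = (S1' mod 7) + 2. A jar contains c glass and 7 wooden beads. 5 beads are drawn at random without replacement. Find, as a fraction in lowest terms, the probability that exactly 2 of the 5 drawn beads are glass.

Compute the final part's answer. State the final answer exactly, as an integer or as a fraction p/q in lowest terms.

175/396

Stage 1: cross terms: (-29*-34 - 25*-29)=1711, (25*5 - 16*-34)=669, (16*0 - 1*5)=-5, (1*31 - -8*0)=31, (-8*7 - -27*31)=781, (-27*-29 - -29*7)=986; twice the area = |4173| = 4173; area = 4173/2; answer 4173/2
Stage 2: S1 = 4173/2; threaded value p + q = 4175; c = 5; total draws C(12,5) = 792; favorable C(5,2)*C(7,3) = 350; P = 175/396; answer 175/396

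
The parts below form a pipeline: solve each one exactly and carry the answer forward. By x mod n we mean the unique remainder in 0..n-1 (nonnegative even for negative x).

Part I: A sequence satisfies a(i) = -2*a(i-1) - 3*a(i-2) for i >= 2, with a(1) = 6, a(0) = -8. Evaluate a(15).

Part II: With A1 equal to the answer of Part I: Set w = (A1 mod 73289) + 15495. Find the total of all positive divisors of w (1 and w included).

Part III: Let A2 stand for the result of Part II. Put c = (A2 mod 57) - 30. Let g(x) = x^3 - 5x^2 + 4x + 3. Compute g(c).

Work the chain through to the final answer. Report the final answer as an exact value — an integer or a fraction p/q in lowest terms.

-31617

Part I: a(2) = -2*(6) - 3*(-8) = 12; iterating: a(2)=12, a(3)=-42, a(4)=48, a(5)=30, a(6)=-204, a(7)=318, a(8)=-24, a(9)=-906, a(10)=1884, a(11)=-1050, a(12)=-3552, a(13)=10254, a(14)=-9852, a(15)=-11058; answer -11058
Part II: A1 = -11058; w = 77726; 77726 = 2 * 11 * 3533; sigma = (1 + 2) * (1 + 11) * (1 + 3533) = 3 * 12 * 3534 = 127224; answer 127224
Part III: A2 = 127224; c = -30; 1*(-30)^3 - 5*(-30)^2 + 4*(-30)^1 + 3 = (-27000) + (-4500) + (-120) + (3) = -31617; answer -31617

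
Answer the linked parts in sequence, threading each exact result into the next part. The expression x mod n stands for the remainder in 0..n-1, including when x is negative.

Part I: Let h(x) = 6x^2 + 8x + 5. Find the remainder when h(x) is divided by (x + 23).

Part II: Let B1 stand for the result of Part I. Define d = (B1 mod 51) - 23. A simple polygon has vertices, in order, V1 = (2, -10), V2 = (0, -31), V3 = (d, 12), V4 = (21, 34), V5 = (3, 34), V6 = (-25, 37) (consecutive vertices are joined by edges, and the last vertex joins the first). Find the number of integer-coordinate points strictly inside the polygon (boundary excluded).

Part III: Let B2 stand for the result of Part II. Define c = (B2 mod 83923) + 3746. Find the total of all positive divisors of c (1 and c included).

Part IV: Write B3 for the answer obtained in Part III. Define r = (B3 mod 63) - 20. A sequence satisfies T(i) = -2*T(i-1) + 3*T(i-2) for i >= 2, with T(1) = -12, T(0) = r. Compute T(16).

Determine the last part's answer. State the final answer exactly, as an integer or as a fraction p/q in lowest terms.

Part I: remainder = value at the root: 6*(-23)^2 + 8*(-23)^1 + 5 = (3174) + (-184) + (5) = 2995; answer 2995
Part II: B1 = 2995; d = 14; cross terms: (2*-31 - 0*-10)=-62, (0*12 - 14*-31)=434, (14*34 - 21*12)=224, (21*34 - 3*34)=612, (3*37 - -25*34)=961, (-25*-10 - 2*37)=176; twice the area = |2345| = 2345; area = 2345/2; boundary points = 1 + 1 + 1 + 18 + 1 + 1 = 23; strictly interior points = area - boundary/2 + 1 = 1162; answer 1162
Part III: B2 = 1162; c = 4908; 4908 = 2^2 * 3 * 409; sigma = (1 + 2 + 4) * (1 + 3) * (1 + 409) = 7 * 4 * 410 = 11480; answer 11480
Part IV: B3 = 11480; r = -6; T(2) = -2*(-12) + 3*(-6) = 6; iterating: T(2)=6, T(3)=-48, T(4)=114, T(5)=-372, T(6)=1086, T(7)=-3288, T(8)=9834, T(9)=-29532, T(10)=88566, T(11)=-265728, T(12)=797154, T(13)=-2391492, T(14)=7174446, T(15)=-21523368, T(16)=64570074; answer 64570074

64570074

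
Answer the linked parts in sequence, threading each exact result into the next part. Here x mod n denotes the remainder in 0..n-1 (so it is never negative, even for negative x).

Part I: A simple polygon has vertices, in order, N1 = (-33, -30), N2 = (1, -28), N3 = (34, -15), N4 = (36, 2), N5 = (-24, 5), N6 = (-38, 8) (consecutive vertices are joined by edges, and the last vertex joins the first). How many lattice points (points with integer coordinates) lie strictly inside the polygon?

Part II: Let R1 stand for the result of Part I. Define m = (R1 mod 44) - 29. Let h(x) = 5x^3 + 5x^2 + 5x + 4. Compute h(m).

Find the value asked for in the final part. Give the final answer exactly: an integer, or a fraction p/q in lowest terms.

2924

Part I: cross terms: (-33*-28 - 1*-30)=954, (1*-15 - 34*-28)=937, (34*2 - 36*-15)=608, (36*5 - -24*2)=228, (-24*8 - -38*5)=-2, (-38*-30 - -33*8)=1404; twice the area = |4129| = 4129; area = 4129/2; boundary points = 2 + 1 + 1 + 3 + 1 + 1 = 9; strictly interior points = area - boundary/2 + 1 = 2061; answer 2061
Part II: R1 = 2061; m = 8; 5*(8)^3 + 5*(8)^2 + 5*(8)^1 + 4 = (2560) + (320) + (40) + (4) = 2924; answer 2924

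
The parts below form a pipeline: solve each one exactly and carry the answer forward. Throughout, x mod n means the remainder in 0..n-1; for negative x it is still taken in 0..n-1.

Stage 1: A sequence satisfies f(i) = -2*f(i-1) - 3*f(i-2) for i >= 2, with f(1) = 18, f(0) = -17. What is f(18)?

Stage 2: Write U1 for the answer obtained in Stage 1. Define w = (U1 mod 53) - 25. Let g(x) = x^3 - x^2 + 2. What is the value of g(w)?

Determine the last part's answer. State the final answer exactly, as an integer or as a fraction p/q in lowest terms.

2

Stage 1: f(2) = -2*(18) - 3*(-17) = 15; iterating: f(2)=15, f(3)=-84, f(4)=123, f(5)=6, f(6)=-381, f(7)=744, f(8)=-345, f(9)=-1542, f(10)=4119, f(11)=-3612, f(12)=-5133, f(13)=21102, f(14)=-26805, f(15)=-9696, f(16)=99807, f(17)=-170526, f(18)=41631; answer 41631
Stage 2: U1 = 41631; w = 1; 1*(1)^3 - 1*(1)^2 + 2 = (1) + (-1) + (2) = 2; answer 2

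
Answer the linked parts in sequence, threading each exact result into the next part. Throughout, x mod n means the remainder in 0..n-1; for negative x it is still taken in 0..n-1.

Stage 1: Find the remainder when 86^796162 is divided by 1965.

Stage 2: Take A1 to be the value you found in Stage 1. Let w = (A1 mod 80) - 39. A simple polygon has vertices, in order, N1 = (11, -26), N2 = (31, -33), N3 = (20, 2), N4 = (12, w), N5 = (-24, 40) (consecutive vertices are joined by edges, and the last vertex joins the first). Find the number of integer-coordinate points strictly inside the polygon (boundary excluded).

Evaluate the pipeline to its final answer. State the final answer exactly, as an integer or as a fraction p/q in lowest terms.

Stage 1: squarings mod 1965: 86^1=86, 86^2=1501, 86^4=1111, 86^8=301, 86^16=211, 86^32=1291, 86^64=361, 86^128=631, 86^256=1231, 86^512=346, 86^1024=1816, 86^2048=586, 86^4096=1486, 86^8192=1501, 86^16384=1111, 86^32768=301, 86^65536=211, 86^131072=1291, 86^262144=361, 86^524288=631; 86^796162 = 86^2 * 86^512 * 86^1024 * 86^8192 * 86^262144 * 86^524288 = 211 (mod 1965); answer 211
Stage 2: A1 = 211; w = 12; cross terms: (11*-33 - 31*-26)=443, (31*2 - 20*-33)=722, (20*12 - 12*2)=216, (12*40 - -24*12)=768, (-24*-26 - 11*40)=184; twice the area = |2333| = 2333; area = 2333/2; boundary points = 1 + 1 + 2 + 4 + 1 = 9; strictly interior points = area - boundary/2 + 1 = 1163; answer 1163

1163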